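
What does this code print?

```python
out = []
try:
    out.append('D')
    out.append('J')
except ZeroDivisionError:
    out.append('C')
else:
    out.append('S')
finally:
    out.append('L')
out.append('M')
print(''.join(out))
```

Execution trace: 'D' (try body) → 'J' (try body, no exception) → 'S' (else) → 'L' (finally) → 'M' (after the try/except). Output: DJSLM

Answer: DJSLM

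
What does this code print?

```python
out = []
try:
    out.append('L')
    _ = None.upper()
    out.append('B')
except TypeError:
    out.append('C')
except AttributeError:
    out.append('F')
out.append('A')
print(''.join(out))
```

Execution trace: 'L' (try body) → 'F' (except AttributeError) → 'A' (after the try/except). Output: LFA

Answer: LFA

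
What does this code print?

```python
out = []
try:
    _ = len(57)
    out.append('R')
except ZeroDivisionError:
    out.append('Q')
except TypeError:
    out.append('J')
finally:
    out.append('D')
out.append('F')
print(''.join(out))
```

Execution trace: 'J' (except TypeError) → 'D' (finally) → 'F' (after the try/except). Output: JDF

Answer: JDF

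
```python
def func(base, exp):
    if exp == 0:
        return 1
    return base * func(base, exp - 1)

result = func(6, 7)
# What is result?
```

func(6, 7) = 6 * 6 * 6 * 6 * 6 * 6 * 6 = 279936

Answer: 279936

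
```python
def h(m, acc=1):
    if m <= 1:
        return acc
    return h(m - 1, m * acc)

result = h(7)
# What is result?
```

Accumulator trace (n, acc): (7, 1) -> (6, 7) -> (5, 42) -> (4, 210) -> (3, 840) -> (2, 2520) -> (1, 5040) -> return 5040

Answer: 5040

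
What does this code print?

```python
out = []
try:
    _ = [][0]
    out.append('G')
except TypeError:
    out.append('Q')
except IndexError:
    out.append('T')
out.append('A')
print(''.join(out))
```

Execution trace: 'T' (except IndexError) → 'A' (after the try/except). Output: TA

Answer: TA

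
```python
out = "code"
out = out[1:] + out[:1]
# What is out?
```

Trace:
`out = "code"` → out = 'code'
`out = out[1:] + out[:1]` → out = 'odec'
So out = 'odec'

Answer: 'odec'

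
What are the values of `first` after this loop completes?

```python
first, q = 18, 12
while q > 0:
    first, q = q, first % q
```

GCD of 18 and 12
`first` takes the values: 18 → 12 → 6

Answer: 6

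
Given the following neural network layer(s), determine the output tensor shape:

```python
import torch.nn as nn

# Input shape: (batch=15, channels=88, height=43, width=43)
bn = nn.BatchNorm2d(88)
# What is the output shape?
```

Input: (15, 88, 43, 43) -> Output: (15, 88, 43, 43)

Answer: (15, 88, 43, 43)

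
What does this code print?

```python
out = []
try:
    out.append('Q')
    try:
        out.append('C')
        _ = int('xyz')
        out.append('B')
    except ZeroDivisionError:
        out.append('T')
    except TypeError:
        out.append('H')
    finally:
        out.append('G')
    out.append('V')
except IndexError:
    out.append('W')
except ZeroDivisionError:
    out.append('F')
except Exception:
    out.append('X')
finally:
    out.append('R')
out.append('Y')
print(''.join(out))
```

Execution trace: 'Q' (try body) → 'C' (inner try body) → 'G' (inner finally) → 'X' (except Exception) → 'R' (finally) → 'Y' (after the try/except). Output: QCGXRY

Answer: QCGXRY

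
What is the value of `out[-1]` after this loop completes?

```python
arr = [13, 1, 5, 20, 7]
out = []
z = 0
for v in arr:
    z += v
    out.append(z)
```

Cumulative sum ends at 46
`out` takes the values: [] → [13] → [13, 14] → [13, 14, 19] → [13, 14, 19, 39] → [13, 14, 19, 39, 46]
So `out[-1]` = 46

Answer: 46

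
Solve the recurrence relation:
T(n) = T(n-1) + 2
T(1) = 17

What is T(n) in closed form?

Unrolling: T(n) = T(1) + 2·(n-1) = 17 + 2(n-1) = 2n + 15.

Answer: T(n) = 2n + 15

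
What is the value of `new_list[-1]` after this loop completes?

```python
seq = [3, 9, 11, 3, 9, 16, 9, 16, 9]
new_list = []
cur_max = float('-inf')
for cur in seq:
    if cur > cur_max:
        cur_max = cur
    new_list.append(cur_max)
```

Running max ends at 16
`new_list` takes the values: [] → [3] → [3, 9] → [3, 9, 11] → [3, 9, 11, 11] → [3, 9, 11, 11, 11] → [3, 9, 11, 11, 11, 16] → [3, 9, 11, 11, 11, 16, 16] → [3, 9, 11, 11, 11, 16, 16, 16] → [3, 9, 11, 11, 11, 16, 16, 16, 16]
So `new_list[-1]` = 16

Answer: 16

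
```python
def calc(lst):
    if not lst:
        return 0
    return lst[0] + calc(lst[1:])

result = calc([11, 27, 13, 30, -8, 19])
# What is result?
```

11 + 27 + 13 + 30 + (-8) + 19 + 0 = 92

Answer: 92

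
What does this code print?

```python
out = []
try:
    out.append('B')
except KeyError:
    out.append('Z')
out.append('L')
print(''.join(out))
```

Execution trace: 'B' (try body, no exception) → 'L' (after the try/except). Output: BL

Answer: BL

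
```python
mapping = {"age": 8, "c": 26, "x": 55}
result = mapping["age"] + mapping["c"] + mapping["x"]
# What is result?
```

Trace:
`mapping = {"age": 8, "c": 26, "x": 55}` → mapping = {'age': 8, 'c': 26, 'x': 55}
`result = mapping["age"] + mapping["c"] + mapping["x"]` → result = 89
So result = 89

Answer: 89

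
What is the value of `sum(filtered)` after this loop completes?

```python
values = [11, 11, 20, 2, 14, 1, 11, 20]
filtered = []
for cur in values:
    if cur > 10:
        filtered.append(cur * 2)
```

Sum of doubled values > 10
`filtered` takes the values: [] → [22] → [22, 22] → [22, 22, 40] → [22, 22, 40, 28] → [22, 22, 40, 28, 22] → [22, 22, 40, 28, 22, 40]
So `sum(filtered)` = 174

Answer: 174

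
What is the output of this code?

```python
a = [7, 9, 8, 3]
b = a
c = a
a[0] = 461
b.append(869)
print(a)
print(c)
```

Key concept: multiple aliases.
Step by step:
`a = [7, 9, 8, 3]` → a = [7, 9, 8, 3]
`b = a` → b = [7, 9, 8, 3] (same object as a)
`c = a` → c = [7, 9, 8, 3] (same object as a, b)
`a[0] = 461` → a = [461, 9, 8, 3] (same object as b, c); b = [461, 9, 8, 3] (same object as a, c); c = [461, 9, 8, 3] (same object as a, b)
`b.append(869)` → a = [461, 9, 8, 3, 869] (same object as b, c); b = [461, 9, 8, 3, 869] (same object as a, c); c = [461, 9, 8, 3, 869] (same object as a, b)
`print(a)` → prints [461, 9, 8, 3, 869]
`print(c)` → prints [461, 9, 8, 3, 869]

Answer:
[461, 9, 8, 3, 869]
[461, 9, 8, 3, 869]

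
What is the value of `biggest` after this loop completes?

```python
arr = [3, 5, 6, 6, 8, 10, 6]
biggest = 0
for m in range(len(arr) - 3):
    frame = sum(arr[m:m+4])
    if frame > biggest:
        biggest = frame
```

Max sum of 4-element window in [3, 5, 6, 6, 8, 10, 6]
`biggest` takes the values: 0 → 20 → 25 → 30

Answer: 30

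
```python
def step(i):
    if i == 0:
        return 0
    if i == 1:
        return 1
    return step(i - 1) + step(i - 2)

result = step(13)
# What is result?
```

Build up from base cases: step(0)=0, step(1)=1, step(2)=1, step(3)=2, step(4)=3, step(5)=5, step(6)=8, ..., step(13)=233

Answer: 233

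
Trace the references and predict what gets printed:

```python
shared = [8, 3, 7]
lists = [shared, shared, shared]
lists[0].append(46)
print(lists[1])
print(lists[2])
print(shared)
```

Key concept: list of same reference.
Step by step:
`shared = [8, 3, 7]` → shared = [8, 3, 7]
`lists = [shared, shared, shared]` → lists = [[8, 3, 7], [8, 3, 7], [8, 3, 7]]
`lists[0].append(46)` → shared = [8, 3, 7, 46]; lists = [[8, 3, 7, 46], [8, 3, 7, 46], [8, 3, 7, 46]]
`print(lists[1])` → prints [8, 3, 7, 46]
`print(lists[2])` → prints [8, 3, 7, 46]
`print(shared)` → prints [8, 3, 7, 46]

Answer:
[8, 3, 7, 46]
[8, 3, 7, 46]
[8, 3, 7, 46]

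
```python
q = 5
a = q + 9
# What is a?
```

Trace:
`q = 5` → q = 5
`a = q + 9` → a = 14
So a = 14

Answer: 14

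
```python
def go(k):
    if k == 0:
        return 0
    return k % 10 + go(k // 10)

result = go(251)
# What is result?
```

Sum of digits of 251: 1 + 5 + 2 = 8

Answer: 8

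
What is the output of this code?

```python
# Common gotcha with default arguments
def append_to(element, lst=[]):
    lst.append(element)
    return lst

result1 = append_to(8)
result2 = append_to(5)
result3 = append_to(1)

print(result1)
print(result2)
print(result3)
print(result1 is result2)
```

Key concept: mutable default argument gotcha.
Step by step:
`result1 = append_to(8)` → result1 = [8]
`result2 = append_to(5)` → result1 = [8, 5] (same object as result2); result2 = [8, 5] (same object as result1)
`result3 = append_to(1)` → result1 = [8, 5, 1] (same object as result2, result3); result2 = [8, 5, 1] (same object as result1, result3); result3 = [8, 5, 1] (same object as result1, result2)
`print(result1)` → prints [8, 5, 1]
`print(result2)` → prints [8, 5, 1]
`print(result3)` → prints [8, 5, 1]
`print(result1 is result2)` → prints True

Answer:
[8, 5, 1]
[8, 5, 1]
[8, 5, 1]
True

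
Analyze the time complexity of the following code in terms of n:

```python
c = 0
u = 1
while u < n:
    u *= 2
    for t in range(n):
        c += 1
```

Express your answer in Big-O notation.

Each loop level contributes: log n × n. Multiplying the contributions gives O(n log n).

Answer: O(n log n)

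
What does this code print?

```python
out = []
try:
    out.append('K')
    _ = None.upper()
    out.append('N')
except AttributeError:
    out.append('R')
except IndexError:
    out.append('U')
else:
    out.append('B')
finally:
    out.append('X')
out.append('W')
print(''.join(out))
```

Execution trace: 'K' (try body) → 'R' (except AttributeError) → 'X' (finally) → 'W' (after the try/except). Output: KRXW

Answer: KRXW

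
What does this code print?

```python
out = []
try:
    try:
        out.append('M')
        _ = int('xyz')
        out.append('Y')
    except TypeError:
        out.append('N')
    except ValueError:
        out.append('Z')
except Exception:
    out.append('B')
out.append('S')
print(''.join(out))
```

Execution trace: 'M' (inner try body) → 'Z' (inner except ValueError) → 'S' (after the try/except). Output: MZS

Answer: MZS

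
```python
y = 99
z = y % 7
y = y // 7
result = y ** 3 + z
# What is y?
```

Trace:
`y = 99` → y = 99
`z = y % 7` → z = 1
`y = y // 7` → y = 14
`result = y ** 3 + z` → result = 2745
So y = 14

Answer: 14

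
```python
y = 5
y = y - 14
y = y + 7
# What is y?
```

Trace:
`y = 5` → y = 5
`y = y - 14` → y = -9
`y = y + 7` → y = -2
So y = -2

Answer: -2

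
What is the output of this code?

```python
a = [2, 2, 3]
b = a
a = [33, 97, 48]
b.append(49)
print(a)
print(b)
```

Key concept: rebinding vs mutation: a is rebound to a new list, b still points at the original.
Step by step:
`a = [2, 2, 3]` → a = [2, 2, 3]
`b = a` → b = [2, 2, 3] (same object as a)
`a = [33, 97, 48]` → a = [33, 97, 48]
`b.append(49)` → b = [2, 2, 3, 49]
`print(a)` → prints [33, 97, 48]
`print(b)` → prints [2, 2, 3, 49]

Answer:
[33, 97, 48]
[2, 2, 3, 49]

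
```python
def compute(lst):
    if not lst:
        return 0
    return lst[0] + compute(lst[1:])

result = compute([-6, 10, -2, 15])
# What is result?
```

(-6) + 10 + (-2) + 15 + 0 = 17

Answer: 17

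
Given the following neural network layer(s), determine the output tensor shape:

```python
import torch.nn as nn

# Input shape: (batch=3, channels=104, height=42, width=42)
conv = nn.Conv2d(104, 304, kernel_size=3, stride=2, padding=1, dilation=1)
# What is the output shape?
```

Input: (3, 104, 42, 42) -> Output: (3, 304, 21, 21)

Answer: (3, 304, 21, 21)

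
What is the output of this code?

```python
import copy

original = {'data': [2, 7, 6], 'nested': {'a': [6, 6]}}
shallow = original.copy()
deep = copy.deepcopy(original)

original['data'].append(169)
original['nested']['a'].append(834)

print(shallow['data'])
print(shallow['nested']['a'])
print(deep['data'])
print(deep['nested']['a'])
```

Key concept: comparing shallow vs deep copy.
Step by step:
`original = {'data': [2, 7, 6], 'nested': {'a': [6, 6]}}` → original = {'data': [2, 7, 6], 'nested': {'a': [6, 6]}}
`shallow = original.copy()` → shallow = {'data': [2, 7, 6], 'nested': {'a': [6, 6]}}
`deep = copy.deepcopy(original)` → deep = {'data': [2, 7, 6], 'nested': {'a': [6, 6]}}
`original['data'].append(169)` → original = {'data': [2, 7, 6, 169], 'nested': {'a': [6, 6]}}; shallow = {'data': [2, 7, 6, 169], 'nested': {'a': [6, 6]}}
`original['nested']['a'].append(834)` → original = {'data': [2, 7, 6, 169], 'nested': {'a': [6, 6, 834]}}; shallow = {'data': [2, 7, 6, 169], 'nested': {'a': [6, 6, 834]}}
`print(shallow['data'])` → prints [2, 7, 6, 169]
`print(shallow['nested']['a'])` → prints [6, 6, 834]
`print(deep['data'])` → prints [2, 7, 6]
`print(deep['nested']['a'])` → prints [6, 6]

Answer:
[2, 7, 6, 169]
[6, 6, 834]
[2, 7, 6]
[6, 6]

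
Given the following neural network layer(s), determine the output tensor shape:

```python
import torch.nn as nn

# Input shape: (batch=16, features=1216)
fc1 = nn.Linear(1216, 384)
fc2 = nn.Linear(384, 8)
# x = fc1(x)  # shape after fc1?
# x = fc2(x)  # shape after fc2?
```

Input: (16, 1216) -> after fc1: (16, 384) -> Output: (16, 8)

Answer: (16, 8)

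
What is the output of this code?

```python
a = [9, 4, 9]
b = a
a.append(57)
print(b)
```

Key concept: basic list aliasing.
Step by step:
`a = [9, 4, 9]` → a = [9, 4, 9]
`b = a` → b = [9, 4, 9] (same object as a)
`a.append(57)` → a = [9, 4, 9, 57] (same object as b); b = [9, 4, 9, 57] (same object as a)
`print(b)` → prints [9, 4, 9, 57]

Answer: [9, 4, 9, 57]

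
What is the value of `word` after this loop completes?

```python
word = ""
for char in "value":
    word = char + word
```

Reverse 'value'
`word` takes the values: "" → "v" → "av" → "lav" → "ulav" → "eulav"

Answer: "eulav"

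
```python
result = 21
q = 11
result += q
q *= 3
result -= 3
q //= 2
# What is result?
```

Trace:
`result = 21` → result = 21
`q = 11` → q = 11
`result += q` → result = 32
`q *= 3` → q = 33
`result -= 3` → result = 29
`q //= 2` → q = 16
So result = 29

Answer: 29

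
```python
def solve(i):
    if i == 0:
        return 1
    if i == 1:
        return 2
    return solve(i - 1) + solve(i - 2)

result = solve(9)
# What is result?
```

Build up from base cases: solve(0)=1, solve(1)=2, solve(2)=3, solve(3)=5, solve(4)=8, solve(5)=13, solve(6)=21, ..., solve(9)=89

Answer: 89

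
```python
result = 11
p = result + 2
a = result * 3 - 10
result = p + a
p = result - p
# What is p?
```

Trace:
`result = 11` → result = 11
`p = result + 2` → p = 13
`a = result * 3 - 10` → a = 23
`result = p + a` → result = 36
`p = result - p` → p = 23
So p = 23

Answer: 23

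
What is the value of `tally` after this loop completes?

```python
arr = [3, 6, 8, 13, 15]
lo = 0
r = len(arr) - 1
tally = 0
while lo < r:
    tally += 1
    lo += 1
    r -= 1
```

Iterations until pointers meet (list length 5)
`tally` takes the values: 0 → 1 → 2

Answer: 2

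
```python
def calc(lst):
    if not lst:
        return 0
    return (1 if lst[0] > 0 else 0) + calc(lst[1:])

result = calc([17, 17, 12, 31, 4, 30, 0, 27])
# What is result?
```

Count of positive elements in [17, 17, 12, 31, 4, 30, 0, 27] = 7

Answer: 7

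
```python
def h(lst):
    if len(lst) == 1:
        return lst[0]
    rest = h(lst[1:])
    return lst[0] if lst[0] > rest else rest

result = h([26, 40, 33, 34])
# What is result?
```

Recursive max over [26, 40, 33, 34] = 40

Answer: 40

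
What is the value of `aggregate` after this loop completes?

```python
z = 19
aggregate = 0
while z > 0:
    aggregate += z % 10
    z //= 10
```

Sum digits of 19
`aggregate` takes the values: 0 → 9 → 10

Answer: 10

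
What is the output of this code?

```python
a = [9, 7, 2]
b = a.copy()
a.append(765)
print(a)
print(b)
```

Key concept: list.copy() creates independent copy.
Step by step:
`a = [9, 7, 2]` → a = [9, 7, 2]
`b = a.copy()` → b = [9, 7, 2]
`a.append(765)` → a = [9, 7, 2, 765]
`print(a)` → prints [9, 7, 2, 765]
`print(b)` → prints [9, 7, 2]

Answer:
[9, 7, 2, 765]
[9, 7, 2]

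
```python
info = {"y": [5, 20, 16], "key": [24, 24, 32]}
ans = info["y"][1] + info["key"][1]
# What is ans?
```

Trace:
`info = {"y": [5, 20, 16], "key": [24, 24, 32]}` → info = {'y': [5, 20, 16], 'key': [24, 24, 32]}
`ans = info["y"][1] + info["key"][1]` → ans = 44
So ans = 44

Answer: 44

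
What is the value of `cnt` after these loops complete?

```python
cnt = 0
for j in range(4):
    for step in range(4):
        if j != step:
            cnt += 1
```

4² - 4 (exclude diagonal)
`cnt` takes the values: 0 → 1 → 2 → 3 → 4 → 5 → 6 → 7 → 8 → 9 → 10 → 11 → 12

Answer: 12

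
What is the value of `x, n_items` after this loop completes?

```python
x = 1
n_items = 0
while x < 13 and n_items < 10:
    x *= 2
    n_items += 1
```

Double until >= 13 or 10 iterations
`x, n_items` takes the values: (1, 0) → (2, 0) → (2, 1) → (4, 1) → (4, 2) → (8, 2) → (8, 3) → (16, 3) → (16, 4)

Answer: 16, 4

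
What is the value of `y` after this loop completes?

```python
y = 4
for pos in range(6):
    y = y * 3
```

Multiply by 3, 6 times: 4 * 3^6 = 2916
`y` takes the values: 4 → 12 → 36 → 108 → 324 → 972 → 2916

Answer: 2916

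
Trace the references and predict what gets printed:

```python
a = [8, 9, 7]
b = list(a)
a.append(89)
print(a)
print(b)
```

Key concept: list() constructor creates copy.
Step by step:
`a = [8, 9, 7]` → a = [8, 9, 7]
`b = list(a)` → b = [8, 9, 7]
`a.append(89)` → a = [8, 9, 7, 89]
`print(a)` → prints [8, 9, 7, 89]
`print(b)` → prints [8, 9, 7]

Answer:
[8, 9, 7, 89]
[8, 9, 7]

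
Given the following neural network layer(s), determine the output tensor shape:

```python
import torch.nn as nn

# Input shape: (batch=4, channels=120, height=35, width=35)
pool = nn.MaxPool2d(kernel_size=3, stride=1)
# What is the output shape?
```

Input: (4, 120, 35, 35) -> Output: (4, 120, 33, 33)

Answer: (4, 120, 33, 33)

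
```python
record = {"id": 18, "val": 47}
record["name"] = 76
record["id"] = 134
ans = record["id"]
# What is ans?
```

Trace:
`record = {"id": 18, "val": 47}` → record = {'id': 18, 'val': 47}
`record["name"] = 76` → record = {'id': 18, 'val': 47, 'name': 76}
`record["id"] = 134` → record = {'id': 134, 'val': 47, 'name': 76}
`ans = record["id"]` → ans = 134
So ans = 134

Answer: 134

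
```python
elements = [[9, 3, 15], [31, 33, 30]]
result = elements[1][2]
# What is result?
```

Trace:
`elements = [[9, 3, 15], [31, 33, 30]]` → elements = [[9, 3, 15], [31, 33, 30]]
`result = elements[1][2]` → result = 30
So result = 30

Answer: 30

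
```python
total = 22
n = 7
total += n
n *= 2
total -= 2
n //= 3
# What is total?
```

Trace:
`total = 22` → total = 22
`n = 7` → n = 7
`total += n` → total = 29
`n *= 2` → n = 14
`total -= 2` → total = 27
`n //= 3` → n = 4
So total = 27

Answer: 27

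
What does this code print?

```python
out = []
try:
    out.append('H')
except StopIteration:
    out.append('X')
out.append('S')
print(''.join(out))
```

Execution trace: 'H' (try body, no exception) → 'S' (after the try/except). Output: HS

Answer: HS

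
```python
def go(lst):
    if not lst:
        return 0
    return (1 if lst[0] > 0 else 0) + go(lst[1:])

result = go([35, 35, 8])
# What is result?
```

Count of positive elements in [35, 35, 8] = 3

Answer: 3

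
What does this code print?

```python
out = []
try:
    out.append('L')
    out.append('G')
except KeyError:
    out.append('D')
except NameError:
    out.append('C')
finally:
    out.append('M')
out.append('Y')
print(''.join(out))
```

Execution trace: 'L' (try body) → 'G' (try body, no exception) → 'M' (finally) → 'Y' (after the try/except). Output: LGMY

Answer: LGMY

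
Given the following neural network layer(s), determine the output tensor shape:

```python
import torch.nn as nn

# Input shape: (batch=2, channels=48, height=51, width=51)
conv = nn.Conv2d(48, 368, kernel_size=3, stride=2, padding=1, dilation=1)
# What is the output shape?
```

Input: (2, 48, 51, 51) -> Output: (2, 368, 26, 26)

Answer: (2, 368, 26, 26)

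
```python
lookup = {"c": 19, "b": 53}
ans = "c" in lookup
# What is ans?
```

Trace:
`lookup = {"c": 19, "b": 53}` → lookup = {'c': 19, 'b': 53}
`ans = "c" in lookup` → ans = True
So ans = True

Answer: True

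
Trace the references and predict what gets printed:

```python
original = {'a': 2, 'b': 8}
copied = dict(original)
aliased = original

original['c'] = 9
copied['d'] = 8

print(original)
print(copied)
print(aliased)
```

Key concept: dict() creates copy, assignment creates alias.
Step by step:
`original = {'a': 2, 'b': 8}` → original = {'a': 2, 'b': 8}
`copied = dict(original)` → copied = {'a': 2, 'b': 8}
`aliased = original` → aliased = {'a': 2, 'b': 8} (same object as original)
`original['c'] = 9` → original = {'a': 2, 'b': 8, 'c': 9} (same object as aliased); aliased = {'a': 2, 'b': 8, 'c': 9} (same object as original)
`copied['d'] = 8` → copied = {'a': 2, 'b': 8, 'd': 8}
`print(original)` → prints {'a': 2, 'b': 8, 'c': 9}
`print(copied)` → prints {'a': 2, 'b': 8, 'd': 8}
`print(aliased)` → prints {'a': 2, 'b': 8, 'c': 9}

Answer:
{'a': 2, 'b': 8, 'c': 9}
{'a': 2, 'b': 8, 'd': 8}
{'a': 2, 'b': 8, 'c': 9}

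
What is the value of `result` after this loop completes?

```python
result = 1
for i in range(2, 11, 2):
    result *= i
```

Product of even numbers 2 to 10
`result` takes the values: 1 → 2 → 8 → 48 → 384 → 3840

Answer: 3840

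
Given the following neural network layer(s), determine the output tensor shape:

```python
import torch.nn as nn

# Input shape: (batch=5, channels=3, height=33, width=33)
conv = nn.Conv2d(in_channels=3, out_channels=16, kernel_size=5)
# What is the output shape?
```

Input: (5, 3, 33, 33) -> Output: (5, 16, 29, 29)

Answer: (5, 16, 29, 29)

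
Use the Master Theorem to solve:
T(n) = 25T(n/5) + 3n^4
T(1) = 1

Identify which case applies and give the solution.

a=25, b=5, f(n)=3n^4. log_5(25) = 2. Since c=4 > 2 and the regularity condition holds (25(n/5)^4 = (25/5^4)n^4 with 25/5^4 < 1), Case 3 applies: T(n) = Θ(f(n)) = O(n^4).

Answer: O(n^4) - Case 3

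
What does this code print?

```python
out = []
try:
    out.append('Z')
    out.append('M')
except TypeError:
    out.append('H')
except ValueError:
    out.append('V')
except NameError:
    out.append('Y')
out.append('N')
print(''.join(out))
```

Execution trace: 'Z' (try body) → 'M' (try body, no exception) → 'N' (after the try/except). Output: ZMN

Answer: ZMN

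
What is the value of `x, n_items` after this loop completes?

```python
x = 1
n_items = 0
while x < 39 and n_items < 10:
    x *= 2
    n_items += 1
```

Double until >= 39 or 10 iterations
`x, n_items` takes the values: (1, 0) → (2, 0) → (2, 1) → (4, 1) → (4, 2) → (8, 2) → (8, 3) → (16, 3) → (16, 4) → (32, 4) → (32, 5) → (64, 5) → (64, 6)

Answer: 64, 6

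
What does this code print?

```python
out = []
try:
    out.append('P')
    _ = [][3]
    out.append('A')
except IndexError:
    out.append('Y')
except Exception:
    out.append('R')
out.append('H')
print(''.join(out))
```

Execution trace: 'P' (try body) → 'Y' (except IndexError) → 'H' (after the try/except). Output: PYH

Answer: PYH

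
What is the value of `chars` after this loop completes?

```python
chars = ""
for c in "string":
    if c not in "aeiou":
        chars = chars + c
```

Remove vowels from 'string'
`chars` takes the values: "" → "s" → "st" → "str" → "strn" → "strng"

Answer: "strng"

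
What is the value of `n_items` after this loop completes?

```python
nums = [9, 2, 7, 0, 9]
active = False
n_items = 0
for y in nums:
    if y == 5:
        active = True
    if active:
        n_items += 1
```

Count elements after first 5 in [9, 2, 7, 0, 9]
`n_items` takes the values: 0

Answer: 0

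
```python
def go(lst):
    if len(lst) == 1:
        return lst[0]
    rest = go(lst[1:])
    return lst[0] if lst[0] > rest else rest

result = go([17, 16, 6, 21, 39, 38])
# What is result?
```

Recursive max over [17, 16, 6, 21, 39, 38] = 39

Answer: 39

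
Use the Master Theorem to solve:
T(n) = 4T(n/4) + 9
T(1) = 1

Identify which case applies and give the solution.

a=4, b=4, f(n)=9. log_4(4) = 1. Since c=0 < 1, Case 1 applies: T(n) = Θ(n^log_b(a)) = O(n).

Answer: O(n) - Case 1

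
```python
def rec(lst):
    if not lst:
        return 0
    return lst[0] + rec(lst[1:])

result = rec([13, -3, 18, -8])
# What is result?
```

13 + (-3) + 18 + (-8) + 0 = 20

Answer: 20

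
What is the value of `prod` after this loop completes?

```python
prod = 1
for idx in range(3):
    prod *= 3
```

3^3 = 27
`prod` takes the values: 1 → 3 → 9 → 27

Answer: 27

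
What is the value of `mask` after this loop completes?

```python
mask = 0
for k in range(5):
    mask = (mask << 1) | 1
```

Build 5 consecutive 1-bits: 0b11111
`mask` takes the values: 0 → 1 → 3 → 7 → 15 → 31

Answer: 31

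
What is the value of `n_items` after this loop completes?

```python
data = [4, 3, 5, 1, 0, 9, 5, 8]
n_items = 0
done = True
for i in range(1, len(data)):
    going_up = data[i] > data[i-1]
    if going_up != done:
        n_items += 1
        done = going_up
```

Count direction changes in [4, 3, 5, 1, 0, 9, 5, 8]
`n_items` takes the values: 0 → 1 → 2 → 3 → 4 → 5 → 6

Answer: 6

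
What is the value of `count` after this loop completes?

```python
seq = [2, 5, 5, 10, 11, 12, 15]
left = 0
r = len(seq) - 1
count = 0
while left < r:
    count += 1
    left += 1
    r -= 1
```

Iterations until pointers meet (list length 7)
`count` takes the values: 0 → 1 → 2 → 3

Answer: 3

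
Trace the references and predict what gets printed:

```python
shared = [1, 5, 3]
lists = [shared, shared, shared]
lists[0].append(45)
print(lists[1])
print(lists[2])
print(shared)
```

Key concept: list of same reference.
Step by step:
`shared = [1, 5, 3]` → shared = [1, 5, 3]
`lists = [shared, shared, shared]` → lists = [[1, 5, 3], [1, 5, 3], [1, 5, 3]]
`lists[0].append(45)` → shared = [1, 5, 3, 45]; lists = [[1, 5, 3, 45], [1, 5, 3, 45], [1, 5, 3, 45]]
`print(lists[1])` → prints [1, 5, 3, 45]
`print(lists[2])` → prints [1, 5, 3, 45]
`print(shared)` → prints [1, 5, 3, 45]

Answer:
[1, 5, 3, 45]
[1, 5, 3, 45]
[1, 5, 3, 45]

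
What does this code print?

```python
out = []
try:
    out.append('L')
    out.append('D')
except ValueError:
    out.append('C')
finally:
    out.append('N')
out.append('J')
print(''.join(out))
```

Execution trace: 'L' (try body) → 'D' (try body, no exception) → 'N' (finally) → 'J' (after the try/except). Output: LDNJ

Answer: LDNJ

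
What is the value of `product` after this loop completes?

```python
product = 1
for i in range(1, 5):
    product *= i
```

4! = 24
`product` takes the values: 1 → 2 → 6 → 24

Answer: 24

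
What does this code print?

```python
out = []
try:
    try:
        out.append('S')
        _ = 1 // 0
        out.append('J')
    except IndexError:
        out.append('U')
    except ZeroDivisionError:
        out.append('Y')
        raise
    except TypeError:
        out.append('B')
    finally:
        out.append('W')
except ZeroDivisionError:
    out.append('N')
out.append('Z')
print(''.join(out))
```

Execution trace: 'S' (inner try body) → 'Y' (inner except ZeroDivisionError) → 'W' (inner finally) → 'N' (outer except ZeroDivisionError) → 'Z' (after the try/except). Output: SYWNZ

Answer: SYWNZ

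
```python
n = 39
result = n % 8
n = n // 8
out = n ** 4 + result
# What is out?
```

Trace:
`n = 39` → n = 39
`result = n % 8` → result = 7
`n = n // 8` → n = 4
`out = n ** 4 + result` → out = 263
So out = 263

Answer: 263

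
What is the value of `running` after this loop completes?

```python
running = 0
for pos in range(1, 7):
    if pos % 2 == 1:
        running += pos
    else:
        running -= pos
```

Add odd, subtract even
`running` takes the values: 0 → 1 → -1 → 2 → -2 → 3 → -3

Answer: -3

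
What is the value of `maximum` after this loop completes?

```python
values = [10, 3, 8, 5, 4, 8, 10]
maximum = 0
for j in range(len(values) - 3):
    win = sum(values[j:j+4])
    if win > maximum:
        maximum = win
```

Max sum of 4-element window in [10, 3, 8, 5, 4, 8, 10]
`maximum` takes the values: 0 → 26 → 27

Answer: 27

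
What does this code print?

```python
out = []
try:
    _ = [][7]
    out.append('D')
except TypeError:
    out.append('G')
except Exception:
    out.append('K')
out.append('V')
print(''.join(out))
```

Execution trace: 'K' (except Exception) → 'V' (after the try/except). Output: KV

Answer: KV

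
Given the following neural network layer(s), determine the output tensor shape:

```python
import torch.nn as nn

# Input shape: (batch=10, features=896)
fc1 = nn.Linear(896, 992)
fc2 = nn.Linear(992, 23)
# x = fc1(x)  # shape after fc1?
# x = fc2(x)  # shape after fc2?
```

Input: (10, 896) -> after fc1: (10, 992) -> Output: (10, 23)

Answer: (10, 23)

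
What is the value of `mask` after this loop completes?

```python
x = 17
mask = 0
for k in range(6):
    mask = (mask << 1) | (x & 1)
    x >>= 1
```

Reverse lowest 6 bits of 17
`mask` takes the values: 0 → 1 → 2 → 4 → 8 → 17 → 34

Answer: 34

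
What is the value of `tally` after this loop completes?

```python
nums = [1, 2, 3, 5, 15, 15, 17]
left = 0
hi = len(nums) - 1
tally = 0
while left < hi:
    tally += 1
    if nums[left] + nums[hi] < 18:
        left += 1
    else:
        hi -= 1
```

Steps to find pair summing to 18
`tally` takes the values: 0 → 1 → 2 → 3 → 4 → 5 → 6

Answer: 6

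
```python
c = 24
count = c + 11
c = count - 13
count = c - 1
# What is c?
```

Trace:
`c = 24` → c = 24
`count = c + 11` → count = 35
`c = count - 13` → c = 22
`count = c - 1` → count = 21
So c = 22

Answer: 22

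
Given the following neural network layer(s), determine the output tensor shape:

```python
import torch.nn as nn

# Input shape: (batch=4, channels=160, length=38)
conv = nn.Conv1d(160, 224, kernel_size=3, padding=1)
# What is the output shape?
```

Input: (4, 160, 38) -> Output: (4, 224, 38)

Answer: (4, 224, 38)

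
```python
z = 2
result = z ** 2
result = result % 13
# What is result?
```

Trace:
`z = 2` → z = 2
`result = z ** 2` → result = 4
`result = result % 13` → result = 4
So result = 4

Answer: 4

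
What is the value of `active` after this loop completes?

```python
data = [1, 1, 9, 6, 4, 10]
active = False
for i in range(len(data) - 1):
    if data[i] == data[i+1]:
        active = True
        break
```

Check consecutive duplicates in [1, 1, 9, 6, 4, 10]
`active` takes the values: False → True

Answer: True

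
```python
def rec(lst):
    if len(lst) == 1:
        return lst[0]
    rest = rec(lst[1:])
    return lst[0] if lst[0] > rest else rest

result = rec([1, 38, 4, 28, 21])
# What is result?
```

Recursive max over [1, 38, 4, 28, 21] = 38

Answer: 38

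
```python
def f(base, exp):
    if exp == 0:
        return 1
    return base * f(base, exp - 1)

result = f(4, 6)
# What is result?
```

f(4, 6) = 4 * 4 * 4 * 4 * 4 * 4 = 4096

Answer: 4096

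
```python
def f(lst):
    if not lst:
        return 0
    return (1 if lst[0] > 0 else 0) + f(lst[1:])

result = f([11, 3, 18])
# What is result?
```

Count of positive elements in [11, 3, 18] = 3

Answer: 3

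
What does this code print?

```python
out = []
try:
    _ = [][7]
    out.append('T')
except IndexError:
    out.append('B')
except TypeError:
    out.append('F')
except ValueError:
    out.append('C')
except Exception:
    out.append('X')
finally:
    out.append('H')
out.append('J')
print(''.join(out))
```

Execution trace: 'B' (except IndexError) → 'H' (finally) → 'J' (after the try/except). Output: BHJ

Answer: BHJ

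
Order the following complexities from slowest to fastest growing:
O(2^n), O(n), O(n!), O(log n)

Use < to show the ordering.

Ordered by growth rate: O(log n) < O(n) < O(2^n) < O(n!)

Answer: O(log n) < O(n) < O(2^n) < O(n!)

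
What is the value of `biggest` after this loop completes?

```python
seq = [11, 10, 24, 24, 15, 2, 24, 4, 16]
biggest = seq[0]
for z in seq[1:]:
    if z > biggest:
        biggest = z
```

Maximum of [11, 10, 24, 24, 15, 2, 24, 4, 16]
`biggest` takes the values: 11 → 24

Answer: 24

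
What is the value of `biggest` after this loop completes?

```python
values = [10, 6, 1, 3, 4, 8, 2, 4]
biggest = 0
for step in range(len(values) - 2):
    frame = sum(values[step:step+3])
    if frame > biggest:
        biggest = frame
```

Max sum of 3-element window in [10, 6, 1, 3, 4, 8, 2, 4]
`biggest` takes the values: 0 → 17

Answer: 17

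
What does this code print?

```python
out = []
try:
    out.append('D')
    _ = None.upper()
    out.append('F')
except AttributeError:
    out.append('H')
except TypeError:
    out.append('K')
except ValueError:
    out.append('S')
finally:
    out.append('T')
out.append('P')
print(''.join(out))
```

Execution trace: 'D' (try body) → 'H' (except AttributeError) → 'T' (finally) → 'P' (after the try/except). Output: DHTP

Answer: DHTP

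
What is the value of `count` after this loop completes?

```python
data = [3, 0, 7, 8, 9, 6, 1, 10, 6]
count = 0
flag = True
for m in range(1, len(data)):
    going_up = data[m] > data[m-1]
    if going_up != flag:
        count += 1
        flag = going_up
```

Count direction changes in [3, 0, 7, 8, 9, 6, 1, 10, 6]
`count` takes the values: 0 → 1 → 2 → 3 → 4 → 5

Answer: 5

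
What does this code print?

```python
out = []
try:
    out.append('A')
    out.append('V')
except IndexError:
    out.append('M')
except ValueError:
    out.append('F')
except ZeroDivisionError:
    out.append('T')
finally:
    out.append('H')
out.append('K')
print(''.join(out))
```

Execution trace: 'A' (try body) → 'V' (try body, no exception) → 'H' (finally) → 'K' (after the try/except). Output: AVHK

Answer: AVHK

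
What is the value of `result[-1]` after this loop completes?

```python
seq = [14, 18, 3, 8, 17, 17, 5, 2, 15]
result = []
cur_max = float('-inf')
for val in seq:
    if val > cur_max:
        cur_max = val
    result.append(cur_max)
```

Running max ends at 18
`result` takes the values: [] → [14] → [14, 18] → [14, 18, 18] → [14, 18, 18, 18] → [14, 18, 18, 18, 18] → [14, 18, 18, 18, 18, 18] → [14, 18, 18, 18, 18, 18, 18] → [14, 18, 18, 18, 18, 18, 18, 18] → [14, 18, 18, 18, 18, 18, 18, 18, 18]
So `result[-1]` = 18

Answer: 18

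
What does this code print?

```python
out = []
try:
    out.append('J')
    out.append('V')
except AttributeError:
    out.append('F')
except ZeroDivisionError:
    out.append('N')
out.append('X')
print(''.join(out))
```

Execution trace: 'J' (try body) → 'V' (try body, no exception) → 'X' (after the try/except). Output: JVX

Answer: JVX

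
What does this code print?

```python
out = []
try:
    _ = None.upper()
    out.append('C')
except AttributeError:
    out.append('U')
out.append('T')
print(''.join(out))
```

Execution trace: 'U' (except AttributeError) → 'T' (after the try/except). Output: UT

Answer: UT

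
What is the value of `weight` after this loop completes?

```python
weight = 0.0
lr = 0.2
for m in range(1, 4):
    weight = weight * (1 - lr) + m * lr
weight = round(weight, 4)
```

Moving average with lr=0.2
`weight` takes the values: 0.0 → 0.2 → 0.56 → 1.048

Answer: 1.048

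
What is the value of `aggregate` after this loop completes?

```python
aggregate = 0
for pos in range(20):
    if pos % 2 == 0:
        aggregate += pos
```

Sum of even numbers 0 to 19
`aggregate` takes the values: 0 → 2 → 6 → 12 → 20 → 30 → 42 → 56 → 72 → 90

Answer: 90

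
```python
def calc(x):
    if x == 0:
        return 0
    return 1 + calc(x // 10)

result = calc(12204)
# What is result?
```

Count of digits of 12204: 5

Answer: 5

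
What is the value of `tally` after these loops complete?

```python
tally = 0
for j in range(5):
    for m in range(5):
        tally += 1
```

5 * 5 = 25
`tally` takes the values: 0 → 1 → 2 → 3 → 4 → 5 → 6 → 7 → 8 → 9 → 10 → 11 → 12 → 13 → 14 → 15 → 16 → 17 → 18 → 19 → 20 → 21 → 22 → 23 → 24 → 25

Answer: 25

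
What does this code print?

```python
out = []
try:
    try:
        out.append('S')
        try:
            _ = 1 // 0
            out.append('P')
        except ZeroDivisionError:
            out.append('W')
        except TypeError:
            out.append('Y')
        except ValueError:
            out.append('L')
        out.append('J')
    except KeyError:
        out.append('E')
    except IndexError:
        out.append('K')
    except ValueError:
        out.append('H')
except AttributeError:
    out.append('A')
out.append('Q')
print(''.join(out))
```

Execution trace: 'S' (try body) → 'W' (inner except ZeroDivisionError) → 'J' (try body, no exception) → 'Q' (after the try/except). Output: SWJQ

Answer: SWJQ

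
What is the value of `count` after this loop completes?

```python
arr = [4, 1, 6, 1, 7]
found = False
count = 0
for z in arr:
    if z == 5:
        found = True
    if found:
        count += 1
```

Count elements after first 5 in [4, 1, 6, 1, 7]
`count` takes the values: 0

Answer: 0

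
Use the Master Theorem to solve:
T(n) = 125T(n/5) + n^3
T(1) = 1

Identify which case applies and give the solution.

a=125, b=5, f(n)=n^3. log_5(125) = 3. Since c=3 = 3, Case 2 applies: T(n) = Θ(n^log_b(a) · log n) = O(n^3 log n).

Answer: O(n^3 log n) - Case 2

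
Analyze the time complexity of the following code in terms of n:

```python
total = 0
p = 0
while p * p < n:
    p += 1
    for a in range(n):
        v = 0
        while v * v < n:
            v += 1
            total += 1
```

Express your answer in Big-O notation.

Each loop level contributes: √n × n × √n. Multiplying the contributions gives O(n^2).

Answer: O(n^2)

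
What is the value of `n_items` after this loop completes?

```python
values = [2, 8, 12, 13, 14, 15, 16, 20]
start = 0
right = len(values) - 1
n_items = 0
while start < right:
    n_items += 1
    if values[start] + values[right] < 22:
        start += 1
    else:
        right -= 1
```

Steps to find pair summing to 22
`n_items` takes the values: 0 → 1 → 2 → 3 → 4 → 5 → 6 → 7

Answer: 7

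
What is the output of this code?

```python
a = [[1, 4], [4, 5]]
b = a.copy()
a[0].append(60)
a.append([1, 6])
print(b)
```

Key concept: shallow copy with nested lists.
Step by step:
`a = [[1, 4], [4, 5]]` → a = [[1, 4], [4, 5]]
`b = a.copy()` → b = [[1, 4], [4, 5]]
`a[0].append(60)` → a = [[1, 4, 60], [4, 5]]; b = [[1, 4, 60], [4, 5]]
`a.append([1, 6])` → a = [[1, 4, 60], [4, 5], [1, 6]]
`print(b)` → prints [[1, 4, 60], [4, 5]]

Answer: [[1, 4, 60], [4, 5]]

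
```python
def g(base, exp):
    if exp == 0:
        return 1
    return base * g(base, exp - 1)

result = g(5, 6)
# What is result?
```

g(5, 6) = 5 * 5 * 5 * 5 * 5 * 5 = 15625

Answer: 15625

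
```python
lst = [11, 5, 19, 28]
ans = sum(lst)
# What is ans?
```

Trace:
`lst = [11, 5, 19, 28]` → lst = [11, 5, 19, 28]
`ans = sum(lst)` → ans = 63
So ans = 63

Answer: 63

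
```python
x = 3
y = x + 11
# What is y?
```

Trace:
`x = 3` → x = 3
`y = x + 11` → y = 14
So y = 14

Answer: 14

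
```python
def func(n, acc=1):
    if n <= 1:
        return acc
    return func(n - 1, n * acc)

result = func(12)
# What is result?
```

Accumulator trace (n, acc): (12, 1) -> (11, 12) -> (10, 132) -> (9, 1320) -> (8, 11880) -> (7, 95040) -> (6, 665280) -> (5, 3991680) -> (4, 19958400) -> (3, 79833600) -> (2, 239500800) -> (1, 479001600) -> return 479001600

Answer: 479001600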